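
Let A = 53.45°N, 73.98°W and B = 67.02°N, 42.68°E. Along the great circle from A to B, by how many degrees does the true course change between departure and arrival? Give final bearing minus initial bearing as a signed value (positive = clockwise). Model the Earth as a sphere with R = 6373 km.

+109.6°

Initial bearing θ₁ = atan2(sin Δλ cos φ₂, cos φ₁ sin φ₂ − sin φ₁ cos φ₂ cos Δλ) = 26.86°
Final bearing θ₂ = (initial bearing from the destination back to the start) + 180° = 136.44°
Δθ = θ₂ − θ₁ = +109.6°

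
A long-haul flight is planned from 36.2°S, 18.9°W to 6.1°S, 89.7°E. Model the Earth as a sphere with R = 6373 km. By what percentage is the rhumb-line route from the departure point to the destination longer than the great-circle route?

Great circle: σ = 1.7652 rad → d_gc = Rσ = 11249.5 km
Rhumb: Δφ = +0.5253, Δλ = +1.8954, Δψ = +0.5719, q = Δφ/Δψ = 0.9185 → d_rh = R√(Δφ²+q²Δλ²) = 11589.8 km
Excess = (11589.8 − 11249.5) / 11249.5 = 340.3 / 11249.5 = 3.03% ≈ 3.0%

3.0%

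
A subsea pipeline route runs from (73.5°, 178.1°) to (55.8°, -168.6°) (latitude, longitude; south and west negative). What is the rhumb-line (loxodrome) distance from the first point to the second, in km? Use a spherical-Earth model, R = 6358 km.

Rhumb course C = atan2(Δλ, Δψ) with Δψ = ln[tan(π/4+φ₂/2)/tan(π/4+φ₁/2)] = -0.7522, Δλ = +0.2321 → C = 162.85°
d = R·|Δφ| / |cos C| = 6358·0.30892 / 0.95554 = 2056 km

2056 km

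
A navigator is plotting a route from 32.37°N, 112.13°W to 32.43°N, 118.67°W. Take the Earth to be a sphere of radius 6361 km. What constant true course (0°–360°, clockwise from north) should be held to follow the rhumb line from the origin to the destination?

270.6°

Meridional parts: M(φ₁)=+0.5977, M(φ₂)=+0.5989 → ΔM = +0.0012;  Δλ = -0.1141 rad
tan C = Δλ / ΔM = -92.0317 → C = 270.62°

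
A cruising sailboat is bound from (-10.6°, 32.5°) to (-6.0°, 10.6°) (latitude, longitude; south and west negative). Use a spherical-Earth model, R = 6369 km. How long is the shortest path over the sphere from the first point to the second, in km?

cos σ = sin φ₁ sin φ₂ + cos φ₁ cos φ₂ cos Δλ
      = sin(-10.60°)sin(-6.00°) + cos(-10.60°)cos(-6.00°)cos(-21.90°) = 0.9262
σ = 22.145° → d = Rσ = 6369·0.38650 = 2462 km

2462 km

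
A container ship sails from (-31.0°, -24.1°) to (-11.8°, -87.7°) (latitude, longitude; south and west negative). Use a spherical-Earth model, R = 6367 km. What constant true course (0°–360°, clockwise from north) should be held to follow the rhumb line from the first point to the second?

288.1°

Δψ = ln[tan(π/4+φ₂/2)/tan(π/4+φ₁/2)] = +0.3621
Δλ = -1.1100 rad (taken the short way round)
course = atan2(Δλ, Δψ) = 288.07°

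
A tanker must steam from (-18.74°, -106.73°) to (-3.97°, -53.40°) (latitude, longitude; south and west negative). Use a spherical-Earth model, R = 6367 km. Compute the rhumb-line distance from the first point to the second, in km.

Δψ = ln[tan(π/4+φ₂/2)/tan(π/4+φ₁/2)] = +0.2637;  Δφ = +0.2578 rad,  Δλ = +0.9308 rad
q = Δφ/Δψ = 0.9775
d = R·√(Δφ² + q²Δλ²) = 6367·0.94564 = 6021 km

6021 km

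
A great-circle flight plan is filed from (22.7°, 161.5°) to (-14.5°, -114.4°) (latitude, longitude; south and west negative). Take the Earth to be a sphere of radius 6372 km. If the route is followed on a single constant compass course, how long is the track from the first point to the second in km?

10053 km

Δψ = ln[tan(π/4+φ₂/2)/tan(π/4+φ₁/2)] = -0.6628;  Δφ = -0.6493 rad,  Δλ = +1.4678 rad
q = Δφ/Δψ = 0.9796
d = R·√(Δφ² + q²Δλ²) = 6372·1.57764 = 10053 km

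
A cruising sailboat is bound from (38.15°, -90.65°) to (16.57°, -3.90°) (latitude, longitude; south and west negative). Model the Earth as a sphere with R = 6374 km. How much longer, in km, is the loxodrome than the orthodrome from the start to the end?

Great circle: cos σ = sin φ₁ sin φ₂ + cos φ₁ cos φ₂ cos Δλ,  σ = 1.3501 rad → d_gc = 8605.6 km
Rhumb line: Δψ = -0.4280, q = Δφ/Δψ = 0.8800, d_rh = R√(Δφ²+q²Δλ²) = 8825.6 km
Excess = 8825.6 − 8605.6 = 220.0 ≈ 220 km

220 km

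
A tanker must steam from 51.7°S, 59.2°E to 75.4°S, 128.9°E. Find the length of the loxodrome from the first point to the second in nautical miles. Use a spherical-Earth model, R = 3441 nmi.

2245 nmi

Rhumb course C = atan2(Δλ, Δψ) with Δψ = ln[tan(π/4+φ₂/2)/tan(π/4+φ₁/2)] = -0.9972, Δλ = +1.2165 → C = 129.34°
d = R·|Δφ| / |cos C| = 3441·0.41364 / 0.63397 = 2245 nmi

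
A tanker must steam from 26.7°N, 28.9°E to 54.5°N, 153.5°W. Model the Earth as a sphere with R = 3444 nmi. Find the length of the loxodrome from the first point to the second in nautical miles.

8079 nmi

Rhumb course C = atan2(Δλ, Δψ) with Δψ = ln[tan(π/4+φ₂/2)/tan(π/4+φ₁/2)] = +0.6553, Δλ = +3.0997 → C = 78.06°
d = R·|Δφ| / |cos C| = 3444·0.48520 / 0.20683 = 8079 nmi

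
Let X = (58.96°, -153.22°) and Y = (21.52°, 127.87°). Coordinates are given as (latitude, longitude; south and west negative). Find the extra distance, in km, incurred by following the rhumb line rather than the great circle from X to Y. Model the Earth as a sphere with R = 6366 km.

291 km

Great circle: cos σ = sin φ₁ sin φ₂ + cos φ₁ cos φ₂ cos Δλ,  σ = 1.1521 rad → d_gc = 7334.3 km
Rhumb line: Δψ = -0.8965, q = Δφ/Δψ = 0.7289, d_rh = R√(Δφ²+q²Δλ²) = 7625.4 km
Excess = 7625.4 − 7334.3 = 291.1 ≈ 291 km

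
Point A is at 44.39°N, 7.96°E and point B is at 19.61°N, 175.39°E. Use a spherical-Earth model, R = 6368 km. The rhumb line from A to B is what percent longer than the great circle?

23.7%

Great circle: σ = 2.0067 rad → d_gc = Rσ = 12778.7 km
Rhumb: Δφ = -0.4325, Δλ = +2.9222, Δψ = -0.5173, q = Δφ/Δψ = 0.8361 → d_rh = R√(Δφ²+q²Δλ²) = 15801.2 km
Excess = (15801.2 − 12778.7) / 12778.7 = 3022.5 / 12778.7 = 23.653% ≈ 23.7%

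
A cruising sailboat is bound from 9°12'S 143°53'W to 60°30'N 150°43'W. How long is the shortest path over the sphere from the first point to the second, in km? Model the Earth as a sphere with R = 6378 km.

cos σ = sin φ₁ sin φ₂ + cos φ₁ cos φ₂ cos Δλ
      = sin(-9.20°)sin(60.50°) + cos(-9.20°)cos(60.50°)cos(-6.83°) = 0.3435
σ = 69.911° → d = Rσ = 6378·1.22017 = 7782 km

7782 km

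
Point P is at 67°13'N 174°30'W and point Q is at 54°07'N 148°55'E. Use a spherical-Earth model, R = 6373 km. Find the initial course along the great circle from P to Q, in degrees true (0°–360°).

251.0°

N = sin Δλ·cos φ₂ = -0.3493;  D = cos φ₁ sin φ₂ − sin φ₁ cos φ₂ cos Δλ = -0.1202
initial course = atan2(N, D) = 251.01°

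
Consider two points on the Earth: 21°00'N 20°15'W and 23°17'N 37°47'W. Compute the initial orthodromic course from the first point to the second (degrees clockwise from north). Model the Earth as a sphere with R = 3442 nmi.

N = sin Δλ·cos φ₂ = -0.2767;  D = cos φ₁ sin φ₂ − sin φ₁ cos φ₂ cos Δλ = +0.0551
initial course = atan2(N, D) = 281.27°

281.3°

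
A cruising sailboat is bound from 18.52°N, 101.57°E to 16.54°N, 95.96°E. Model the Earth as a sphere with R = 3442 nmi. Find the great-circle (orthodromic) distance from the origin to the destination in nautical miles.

343 nmi

cos σ = sin φ₁ sin φ₂ + cos φ₁ cos φ₂ cos Δλ
      = sin(18.52°)sin(16.54°) + cos(18.52°)cos(16.54°)cos(-5.61°) = 0.9950
σ = 5.704° → d = Rσ = 3442·0.09955 = 343 nmi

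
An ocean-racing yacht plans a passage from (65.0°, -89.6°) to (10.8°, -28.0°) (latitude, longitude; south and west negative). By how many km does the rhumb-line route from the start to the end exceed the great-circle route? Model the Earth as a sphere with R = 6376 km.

169 km

Great circle: cos σ = sin φ₁ sin φ₂ + cos φ₁ cos φ₂ cos Δλ,  σ = 1.1947 rad → d_gc = 7617.5 km
Rhumb line: Δψ = -1.3168, q = Δφ/Δψ = 0.7184, d_rh = R√(Δφ²+q²Δλ²) = 7786.4 km
Excess = 7786.4 − 7617.5 = 168.9 ≈ 169 km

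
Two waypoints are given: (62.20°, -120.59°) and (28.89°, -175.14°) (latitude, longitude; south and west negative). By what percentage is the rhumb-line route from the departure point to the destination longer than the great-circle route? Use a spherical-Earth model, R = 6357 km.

Great circle: σ = 0.8444 rad → d_gc = Rσ = 5367.6 km
Rhumb: Δφ = -0.5814, Δλ = -0.9521, Δψ = -0.8694, q = Δφ/Δψ = 0.6687 → d_rh = R√(Δφ²+q²Δλ²) = 5480.8 km
Excess = (5480.8 − 5367.6) / 5367.6 = 113.2 / 5367.6 = 2.11% ≈ 2.1%

2.1%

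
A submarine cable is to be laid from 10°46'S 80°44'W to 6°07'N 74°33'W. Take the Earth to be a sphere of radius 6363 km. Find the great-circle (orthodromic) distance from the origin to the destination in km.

1996 km

Haversine: a = sin²(Δφ/2)+cos φ₁ cos φ₂ sin²(Δλ/2) = 0.02439;  σ = 2·atan2(√a,√(1−a))
σ = 17.971° → d = Rσ = 6363·0.31364 = 1996 km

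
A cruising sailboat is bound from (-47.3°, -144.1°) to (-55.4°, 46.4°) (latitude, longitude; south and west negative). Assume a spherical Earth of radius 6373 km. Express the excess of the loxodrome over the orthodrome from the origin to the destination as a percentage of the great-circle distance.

Great circle: σ = 1.3425 rad → d_gc = Rσ = 8555.9 km
Rhumb: Δφ = -0.1414, Δλ = -2.9583, Δψ = -0.2271, q = Δφ/Δψ = 0.6224 → d_rh = R√(Δφ²+q²Δλ²) = 11769.1 km
Excess = (11769.1 − 8555.9) / 8555.9 = 3213.2 / 8555.9 = 37.56% ≈ 37.6%

37.6%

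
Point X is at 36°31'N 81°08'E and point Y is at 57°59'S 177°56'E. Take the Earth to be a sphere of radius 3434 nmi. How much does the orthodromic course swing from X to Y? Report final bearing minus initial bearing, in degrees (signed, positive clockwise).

Initial bearing θ₁ = atan2(sin Δλ cos φ₂, cos φ₁ sin φ₂ − sin φ₁ cos φ₂ cos Δλ) = 140.74°
Final bearing θ₂ = (initial bearing from the destination back to the start) + 180° = 106.39°
Δθ = θ₂ − θ₁ = -34.3°

-34.3°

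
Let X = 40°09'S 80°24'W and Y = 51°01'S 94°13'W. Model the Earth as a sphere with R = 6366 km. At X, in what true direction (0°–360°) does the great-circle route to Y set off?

216.9°

N = sin Δλ·cos φ₂ = -0.1502;  D = cos φ₁ sin φ₂ − sin φ₁ cos φ₂ cos Δλ = -0.2003
initial course = atan2(N, D) = 216.88°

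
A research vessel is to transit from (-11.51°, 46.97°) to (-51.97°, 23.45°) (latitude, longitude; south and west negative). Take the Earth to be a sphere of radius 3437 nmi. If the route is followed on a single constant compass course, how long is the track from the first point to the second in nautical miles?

Δψ = ln[tan(π/4+φ₂/2)/tan(π/4+φ₁/2)] = -0.8631;  Δφ = -0.7062 rad,  Δλ = -0.4105 rad
q = Δφ/Δψ = 0.8182
d = R·√(Δφ² + q²Δλ²) = 3437·0.78197 = 2688 nmi

2688 nmi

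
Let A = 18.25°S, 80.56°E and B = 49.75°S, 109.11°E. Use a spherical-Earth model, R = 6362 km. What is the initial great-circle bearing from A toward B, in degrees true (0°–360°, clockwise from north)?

150.6°

N = sin Δλ·cos φ₂ = +0.3088;  D = cos φ₁ sin φ₂ − sin φ₁ cos φ₂ cos Δλ = -0.5471
initial course = atan2(N, D) = 150.56°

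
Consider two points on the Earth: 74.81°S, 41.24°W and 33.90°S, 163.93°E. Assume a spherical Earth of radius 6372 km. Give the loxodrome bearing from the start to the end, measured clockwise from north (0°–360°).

297.1°

Meridional parts: M(φ₁)=-2.0149, M(φ₂)=-0.6296 → ΔM = +1.3853;  Δλ = -2.7023 rad
tan C = Δλ / ΔM = -1.9507 → C = 297.14°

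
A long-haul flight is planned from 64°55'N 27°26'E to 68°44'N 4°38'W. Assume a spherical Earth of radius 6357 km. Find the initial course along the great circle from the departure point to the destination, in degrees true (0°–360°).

θ = atan2( sin Δλ·cos φ₂ ,  cos φ₁ sin φ₂ − sin φ₁ cos φ₂ cos Δλ )
  = atan2(-0.1926, +0.1167) = 301.21°

301.2°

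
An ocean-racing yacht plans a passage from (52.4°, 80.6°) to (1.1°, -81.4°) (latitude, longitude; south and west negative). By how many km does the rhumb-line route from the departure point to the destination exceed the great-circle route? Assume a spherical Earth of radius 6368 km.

2438 km

Great circle: cos σ = sin φ₁ sin φ₂ + cos φ₁ cos φ₂ cos Δλ,  σ = 2.1712 rad → d_gc = 13826.1 km
Rhumb line: Δψ = -1.0584, q = Δφ/Δψ = 0.8460, d_rh = R√(Δφ²+q²Δλ²) = 16264.2 km
Excess = 16264.2 − 13826.1 = 2438.1 ≈ 2438 km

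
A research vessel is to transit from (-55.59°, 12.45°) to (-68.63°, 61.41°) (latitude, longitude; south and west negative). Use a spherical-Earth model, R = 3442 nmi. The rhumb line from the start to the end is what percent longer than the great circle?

Great circle: σ = 0.4429 rad → d_gc = Rσ = 1524.6 nmi
Rhumb: Δφ = -0.2276, Δλ = +0.8545, Δψ = -0.4954, q = Δφ/Δψ = 0.4594 → d_rh = R√(Δφ²+q²Δλ²) = 1561.9 nmi
Excess = (1561.9 − 1524.6) / 1524.6 = 37.3 / 1524.6 = 2.447% ≈ 2.4%

2.4%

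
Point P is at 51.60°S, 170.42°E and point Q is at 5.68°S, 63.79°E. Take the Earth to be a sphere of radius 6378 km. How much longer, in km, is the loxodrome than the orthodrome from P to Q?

Great circle: cos σ = sin φ₁ sin φ₂ + cos φ₁ cos φ₂ cos Δλ,  σ = 1.6703 rad → d_gc = 10653.1 km
Rhumb line: Δψ = +0.9556, q = Δφ/Δψ = 0.8387, d_rh = R√(Δφ²+q²Δλ²) = 11191.0 km
Excess = 11191.0 − 10653.1 = 537.9 ≈ 538 km

538 km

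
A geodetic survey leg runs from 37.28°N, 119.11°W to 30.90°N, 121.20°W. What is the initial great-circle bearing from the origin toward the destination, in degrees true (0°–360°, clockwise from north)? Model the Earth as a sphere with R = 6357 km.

195.8°

N = sin Δλ·cos φ₂ = -0.0313;  D = cos φ₁ sin φ₂ − sin φ₁ cos φ₂ cos Δλ = -0.1108
initial course = atan2(N, D) = 195.77°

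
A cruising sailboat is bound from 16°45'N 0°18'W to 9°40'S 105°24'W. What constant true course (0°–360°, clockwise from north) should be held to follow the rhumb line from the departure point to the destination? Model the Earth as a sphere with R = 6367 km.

Meridional parts: M(φ₁)=+0.2966, M(φ₂)=-0.1695 → ΔM = -0.4661;  Δλ = -1.8343 rad
tan C = Δλ / ΔM = +3.9353 → C = 255.74°

255.7°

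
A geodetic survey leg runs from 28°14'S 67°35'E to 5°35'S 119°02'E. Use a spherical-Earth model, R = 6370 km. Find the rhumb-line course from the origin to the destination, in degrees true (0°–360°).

65.1°

Δψ = ln[tan(π/4+φ₂/2)/tan(π/4+φ₁/2)] = +0.4164
Δλ = +0.8980 rad (taken the short way round)
course = atan2(Δλ, Δψ) = 65.12°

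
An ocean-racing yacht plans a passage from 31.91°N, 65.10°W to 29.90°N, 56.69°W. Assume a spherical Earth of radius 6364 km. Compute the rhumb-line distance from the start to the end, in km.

832 km

Δψ = ln[tan(π/4+φ₂/2)/tan(π/4+φ₁/2)] = -0.0409;  Δφ = -0.0351 rad,  Δλ = +0.1468 rad
q = Δφ/Δψ = 0.8579
d = R·√(Δφ² + q²Δλ²) = 6364·0.13073 = 832 km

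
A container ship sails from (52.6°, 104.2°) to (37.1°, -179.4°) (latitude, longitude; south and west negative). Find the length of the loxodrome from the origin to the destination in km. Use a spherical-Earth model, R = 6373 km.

6213 km

Rhumb course C = atan2(Δλ, Δψ) with Δψ = ln[tan(π/4+φ₂/2)/tan(π/4+φ₁/2)] = -0.3851, Δλ = +1.3334 → C = 106.11°
d = R·|Δφ| / |cos C| = 6373·0.27053 / 0.27747 = 6213 km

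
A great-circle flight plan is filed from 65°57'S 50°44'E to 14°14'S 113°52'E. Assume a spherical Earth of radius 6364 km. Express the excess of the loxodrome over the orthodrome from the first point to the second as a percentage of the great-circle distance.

Great circle: σ = 1.1560 rad → d_gc = Rσ = 7356.5 km
Rhumb: Δφ = +0.9026, Δλ = +1.1019, Δψ = +1.2954, q = Δφ/Δψ = 0.6968 → d_rh = R√(Δφ²+q²Δλ²) = 7541.4 km
Excess = (7541.4 − 7356.5) / 7356.5 = 184.9 / 7356.5 = 2.51% ≈ 2.5%

2.5%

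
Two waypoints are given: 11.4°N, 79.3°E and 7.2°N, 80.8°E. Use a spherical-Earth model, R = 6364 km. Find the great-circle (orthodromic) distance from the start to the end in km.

Haversine: a = sin²(Δφ/2)+cos φ₁ cos φ₂ sin²(Δλ/2) = 0.00151;  σ = 2·atan2(√a,√(1−a))
σ = 4.453° → d = Rσ = 6364·0.07772 = 495 km

495 km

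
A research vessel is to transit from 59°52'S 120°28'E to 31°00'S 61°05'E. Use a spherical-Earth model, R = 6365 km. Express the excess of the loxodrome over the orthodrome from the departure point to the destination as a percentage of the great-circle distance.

Great circle: σ = 0.8439 rad → d_gc = Rσ = 5371.1 km
Rhumb: Δφ = +0.5038, Δλ = -1.0364, Δψ = +0.7428, q = Δφ/Δψ = 0.6783 → d_rh = R√(Δφ²+q²Δλ²) = 5505.2 km
Excess = (5505.2 − 5371.1) / 5371.1 = 134.1 / 5371.1 = 2.50% ≈ 2.5%

2.5%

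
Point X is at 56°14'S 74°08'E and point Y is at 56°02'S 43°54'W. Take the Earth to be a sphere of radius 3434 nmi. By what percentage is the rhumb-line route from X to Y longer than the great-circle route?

Great circle: σ = 0.9962 rad → d_gc = Rσ = 3420.9 nmi
Rhumb: Δφ = +0.0035, Δλ = -2.0601, Δψ = +0.0063, q = Δφ/Δψ = 0.5573 → d_rh = R√(Δφ²+q²Δλ²) = 3942.2 nmi
Excess = (3942.2 − 3420.9) / 3420.9 = 521.3 / 3420.9 = 15.24% ≈ 15.2%

15.2%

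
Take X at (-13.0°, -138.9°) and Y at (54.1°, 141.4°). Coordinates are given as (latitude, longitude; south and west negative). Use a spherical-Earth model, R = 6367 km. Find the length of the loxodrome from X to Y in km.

10682 km

Rhumb course C = atan2(Δλ, Δψ) with Δψ = ln[tan(π/4+φ₂/2)/tan(π/4+φ₁/2)] = +1.3560, Δλ = -1.3910 → C = 314.27°
d = R·|Δφ| / |cos C| = 6367·1.17112 / 0.69804 = 10682 km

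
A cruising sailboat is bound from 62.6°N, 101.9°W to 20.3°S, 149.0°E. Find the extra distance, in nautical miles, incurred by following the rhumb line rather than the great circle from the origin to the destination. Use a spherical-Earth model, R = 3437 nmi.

Great circle: cos σ = sin φ₁ sin φ₂ + cos φ₁ cos φ₂ cos Δλ,  σ = 2.0367 rad → d_gc = 7000.2 nmi
Rhumb line: Δψ = -1.7735, q = Δφ/Δψ = 0.8158, d_rh = R√(Δφ²+q²Δλ²) = 7296.5 nmi
Excess = 7296.5 − 7000.2 = 296.3 ≈ 296 nmi

296 nmi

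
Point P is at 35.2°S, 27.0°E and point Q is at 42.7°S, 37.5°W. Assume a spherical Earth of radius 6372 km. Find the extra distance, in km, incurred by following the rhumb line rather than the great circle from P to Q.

126 km

Great circle: cos σ = sin φ₁ sin φ₂ + cos φ₁ cos φ₂ cos Δλ,  σ = 0.8639 rad → d_gc = 5505.01 km
Rhumb line: Δψ = -0.1686, q = Δφ/Δψ = 0.7764, d_rh = R√(Δφ²+q²Δλ²) = 5631.47 km
Excess = 5631.47 − 5505.01 = 126.46 ≈ 126 km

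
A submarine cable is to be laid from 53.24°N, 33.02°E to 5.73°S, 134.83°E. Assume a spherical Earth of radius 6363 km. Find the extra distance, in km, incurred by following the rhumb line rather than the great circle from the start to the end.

400 km

Great circle: cos σ = sin φ₁ sin φ₂ + cos φ₁ cos φ₂ cos Δλ,  σ = 1.7741 rad → d_gc = 11288.3 km
Rhumb line: Δψ = -1.2020, q = Δφ/Δψ = 0.8563, d_rh = R√(Δφ²+q²Δλ²) = 11688.4 km
Excess = 11688.4 − 11288.3 = 400.1 ≈ 400 km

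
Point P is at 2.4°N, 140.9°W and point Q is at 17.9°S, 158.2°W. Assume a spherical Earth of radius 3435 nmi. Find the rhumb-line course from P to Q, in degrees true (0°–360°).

Δψ = ln[tan(π/4+φ₂/2)/tan(π/4+φ₁/2)] = -0.3595
Δλ = -0.3019 rad (taken the short way round)
course = atan2(Δλ, Δψ) = 220.02°

220.0°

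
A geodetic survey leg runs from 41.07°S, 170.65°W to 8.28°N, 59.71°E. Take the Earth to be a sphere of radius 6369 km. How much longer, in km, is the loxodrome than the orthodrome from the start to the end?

Great circle: cos σ = sin φ₁ sin φ₂ + cos φ₁ cos φ₂ cos Δλ,  σ = 2.1780 rad → d_gc = 13871.6 km
Rhumb line: Δψ = +0.9325, q = Δφ/Δψ = 0.9237, d_rh = R√(Δφ²+q²Δλ²) = 14396.9 km
Excess = 14396.9 − 13871.6 = 525.3 ≈ 525 km

525 km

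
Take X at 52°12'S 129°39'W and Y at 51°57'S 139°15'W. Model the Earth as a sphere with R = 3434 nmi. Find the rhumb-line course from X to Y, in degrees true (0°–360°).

272.4°

Δψ = ln[tan(π/4+φ₂/2)/tan(π/4+φ₁/2)] = +0.0071
Δλ = -0.1676 rad (taken the short way round)
course = atan2(Δλ, Δψ) = 272.43°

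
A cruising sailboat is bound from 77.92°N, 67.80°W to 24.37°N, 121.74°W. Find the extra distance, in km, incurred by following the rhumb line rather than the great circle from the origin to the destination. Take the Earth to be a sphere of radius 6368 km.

Great circle: cos σ = sin φ₁ sin φ₂ + cos φ₁ cos φ₂ cos Δλ,  σ = 1.0290 rad → d_gc = 6552.5 km
Rhumb line: Δψ = -1.8073, q = Δφ/Δψ = 0.5171, d_rh = R√(Δφ²+q²Δλ²) = 6710.7 km
Excess = 6710.7 − 6552.5 = 158.2 ≈ 158 km

158 km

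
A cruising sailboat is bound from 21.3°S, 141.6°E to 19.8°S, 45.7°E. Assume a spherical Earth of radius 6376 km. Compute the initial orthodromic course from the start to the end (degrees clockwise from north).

249.5°

θ = atan2( sin Δλ·cos φ₂ ,  cos φ₁ sin φ₂ − sin φ₁ cos φ₂ cos Δλ )
  = atan2(-0.9359, -0.3507) = 249.46°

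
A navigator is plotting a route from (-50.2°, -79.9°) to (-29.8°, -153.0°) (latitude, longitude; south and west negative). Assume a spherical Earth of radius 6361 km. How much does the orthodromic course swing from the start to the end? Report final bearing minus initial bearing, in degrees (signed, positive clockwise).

Initial bearing θ₁ = atan2(sin Δλ cos φ₂, cos φ₁ sin φ₂ − sin φ₁ cos φ₂ cos Δλ) = 261.49°
Final bearing θ₂ = (initial bearing from the destination back to the start) + 180° = 313.15°
Δθ = θ₂ − θ₁ = +51.7°

+51.7°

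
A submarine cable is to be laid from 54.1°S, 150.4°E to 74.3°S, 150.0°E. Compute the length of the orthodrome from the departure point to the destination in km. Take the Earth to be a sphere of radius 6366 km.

cos σ = sin φ₁ sin φ₂ + cos φ₁ cos φ₂ cos Δλ
      = sin(-54.10°)sin(-74.30°) + cos(-54.10°)cos(-74.30°)cos(-0.40°) = 0.9385
σ = 20.201° → d = Rσ = 6366·0.35257 = 2244 km

2244 km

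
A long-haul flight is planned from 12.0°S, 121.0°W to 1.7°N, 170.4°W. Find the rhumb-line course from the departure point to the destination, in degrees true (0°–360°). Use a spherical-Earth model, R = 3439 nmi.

Meridional parts: M(φ₁)=-0.2110, M(φ₂)=+0.0297 → ΔM = +0.2407;  Δλ = -0.8622 rad
tan C = Δλ / ΔM = -3.5826 → C = 285.60°

285.6°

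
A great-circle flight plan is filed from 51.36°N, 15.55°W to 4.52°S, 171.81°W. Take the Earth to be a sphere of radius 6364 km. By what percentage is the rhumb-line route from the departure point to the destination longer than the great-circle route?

13.3%

Great circle: σ = 2.2541 rad → d_gc = Rσ = 14345.1 km
Rhumb: Δφ = -0.9753, Δλ = -2.7273, Δψ = -1.1271, q = Δφ/Δψ = 0.8653 → d_rh = R√(Δφ²+q²Δλ²) = 16250.3 km
Excess = (16250.3 − 14345.1) / 14345.1 = 1905.2 / 14345.1 = 13.28% ≈ 13.3%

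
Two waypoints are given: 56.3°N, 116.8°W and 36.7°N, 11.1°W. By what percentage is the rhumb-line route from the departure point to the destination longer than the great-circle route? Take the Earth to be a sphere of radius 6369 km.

Great circle: σ = 1.1844 rad → d_gc = Rσ = 7543.7 km
Rhumb: Δφ = -0.3421, Δλ = +1.8448, Δψ = -0.5050, q = Δφ/Δψ = 0.6774 → d_rh = R√(Δφ²+q²Δλ²) = 8251.9 km
Excess = (8251.9 − 7543.7) / 7543.7 = 708.2 / 7543.7 = 9.39% ≈ 9.4%

9.4%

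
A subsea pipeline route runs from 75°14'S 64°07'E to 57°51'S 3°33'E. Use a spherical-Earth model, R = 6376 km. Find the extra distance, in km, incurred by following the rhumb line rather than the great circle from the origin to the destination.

124 km

Great circle: cos σ = sin φ₁ sin φ₂ + cos φ₁ cos φ₂ cos Δλ,  σ = 0.4836 rad → d_gc = 3083.2 km
Rhumb line: Δψ = +0.7992, q = Δφ/Δψ = 0.3796, d_rh = R√(Δφ²+q²Δλ²) = 3207.6 km
Excess = 3207.6 − 3083.2 = 124.4 ≈ 124 km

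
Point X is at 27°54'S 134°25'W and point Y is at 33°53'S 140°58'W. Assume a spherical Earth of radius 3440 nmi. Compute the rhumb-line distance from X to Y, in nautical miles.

493 nmi

Δψ = ln[tan(π/4+φ₂/2)/tan(π/4+φ₁/2)] = -0.1218;  Δφ = -0.1044 rad,  Δλ = -0.1143 rad
q = Δφ/Δψ = 0.8575
d = R·√(Δφ² + q²Δλ²) = 3440·0.14323 = 493 nmi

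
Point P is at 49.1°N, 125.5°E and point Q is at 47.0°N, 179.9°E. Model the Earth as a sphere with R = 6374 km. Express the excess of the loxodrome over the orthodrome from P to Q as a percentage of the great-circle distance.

Great circle: σ = 0.6220 rad → d_gc = Rσ = 3964.4 km
Rhumb: Δφ = -0.0367, Δλ = +0.9495, Δψ = -0.0548, q = Δφ/Δψ = 0.6684 → d_rh = R√(Δφ²+q²Δλ²) = 4051.5 km
Excess = (4051.5 − 3964.4) / 3964.4 = 87.1 / 3964.4 = 2.20% ≈ 2.2%

2.2%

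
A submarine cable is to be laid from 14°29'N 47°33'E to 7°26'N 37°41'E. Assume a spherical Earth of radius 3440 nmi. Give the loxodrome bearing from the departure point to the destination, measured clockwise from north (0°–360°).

233.9°

Meridional parts: M(φ₁)=+0.2555, M(φ₂)=+0.1301 → ΔM = -0.1254;  Δλ = -0.1722 rad
tan C = Δλ / ΔM = +1.3731 → C = 233.93°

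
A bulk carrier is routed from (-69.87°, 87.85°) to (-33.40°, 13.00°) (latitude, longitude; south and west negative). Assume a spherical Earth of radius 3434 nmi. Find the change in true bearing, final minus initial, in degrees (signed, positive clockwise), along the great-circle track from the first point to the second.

Initial bearing θ₁ = atan2(sin Δλ cos φ₂, cos φ₁ sin φ₂ − sin φ₁ cos φ₂ cos Δλ) = 271.10°
Final bearing θ₂ = (initial bearing from the destination back to the start) + 180° = 335.66°
Δθ = θ₂ − θ₁ = +64.6°

+64.6°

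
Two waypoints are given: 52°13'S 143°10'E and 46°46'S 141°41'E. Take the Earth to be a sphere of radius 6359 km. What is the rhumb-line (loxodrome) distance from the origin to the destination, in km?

614 km

Rhumb course C = atan2(Δλ, Δψ) with Δψ = ln[tan(π/4+φ₂/2)/tan(π/4+φ₁/2)] = +0.1466, Δλ = -0.0259 → C = 349.99°
d = R·|Δφ| / |cos C| = 6359·0.09512 / 0.98477 = 614 km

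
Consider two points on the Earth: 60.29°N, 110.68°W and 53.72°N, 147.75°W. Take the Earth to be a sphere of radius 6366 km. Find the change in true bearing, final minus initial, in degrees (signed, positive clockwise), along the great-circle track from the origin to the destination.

Initial bearing θ₁ = atan2(sin Δλ cos φ₂, cos φ₁ sin φ₂ − sin φ₁ cos φ₂ cos Δλ) = 268.31°
Final bearing θ₂ = (initial bearing from the destination back to the start) + 180° = 236.84°
Δθ = θ₂ − θ₁ = -31.5°

-31.5°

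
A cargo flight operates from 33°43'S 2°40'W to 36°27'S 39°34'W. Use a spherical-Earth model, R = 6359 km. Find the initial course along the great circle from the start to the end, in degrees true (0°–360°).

N = sin Δλ·cos φ₂ = -0.4830;  D = cos φ₁ sin φ₂ − sin φ₁ cos φ₂ cos Δλ = -0.1371
initial course = atan2(N, D) = 254.15°

254.1°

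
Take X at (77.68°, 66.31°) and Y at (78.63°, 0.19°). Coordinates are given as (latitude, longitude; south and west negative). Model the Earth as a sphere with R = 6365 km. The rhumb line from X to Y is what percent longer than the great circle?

Great circle: σ = 0.2249 rad → d_gc = Rσ = 1431.2 km
Rhumb: Δφ = +0.0166, Δλ = -1.1540, Δψ = +0.0808, q = Δφ/Δψ = 0.2052 → d_rh = R√(Δφ²+q²Δλ²) = 1510.6 km
Excess = (1510.6 − 1431.2) / 1431.2 = 79.4 / 1431.2 = 5.548% ≈ 5.5%

5.5%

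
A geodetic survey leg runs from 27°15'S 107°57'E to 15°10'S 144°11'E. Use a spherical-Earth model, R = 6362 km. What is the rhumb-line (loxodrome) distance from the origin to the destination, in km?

Δψ = ln[tan(π/4+φ₂/2)/tan(π/4+φ₁/2)] = +0.2268;  Δφ = +0.2109 rad,  Δλ = +0.6324 rad
q = Δφ/Δψ = 0.9300
d = R·√(Δφ² + q²Δλ²) = 6362·0.62480 = 3975 km

3975 km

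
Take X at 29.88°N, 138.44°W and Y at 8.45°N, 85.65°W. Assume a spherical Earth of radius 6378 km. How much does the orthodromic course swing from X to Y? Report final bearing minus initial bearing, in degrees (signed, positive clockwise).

At departure: θ₁ = atan2(sin Δλ cos φ₂, cos φ₁ sin φ₂ − sin φ₁ cos φ₂ cos Δλ) = 102.22°
At arrival: θ₂ = atan2(sin Δλ cos φ₁, −cos φ₂ sin φ₁ + sin φ₂ cos φ₁ cos Δλ) = 121.05°
Δθ = θ₂ − θ₁ = +18.8°

+18.8°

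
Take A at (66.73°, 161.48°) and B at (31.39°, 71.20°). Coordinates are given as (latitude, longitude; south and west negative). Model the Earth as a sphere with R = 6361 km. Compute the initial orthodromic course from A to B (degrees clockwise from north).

283.8°

N = sin Δλ·cos φ₂ = -0.8536;  D = cos φ₁ sin φ₂ − sin φ₁ cos φ₂ cos Δλ = +0.2096
initial course = atan2(N, D) = 283.80°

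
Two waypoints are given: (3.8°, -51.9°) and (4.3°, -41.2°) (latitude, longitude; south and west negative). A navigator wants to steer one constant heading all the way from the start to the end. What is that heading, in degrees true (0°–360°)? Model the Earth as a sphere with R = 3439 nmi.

Δψ = ln[tan(π/4+φ₂/2)/tan(π/4+φ₁/2)] = +0.0087
Δλ = +0.1868 rad (taken the short way round)
course = atan2(Δλ, Δψ) = 87.32°

87.3°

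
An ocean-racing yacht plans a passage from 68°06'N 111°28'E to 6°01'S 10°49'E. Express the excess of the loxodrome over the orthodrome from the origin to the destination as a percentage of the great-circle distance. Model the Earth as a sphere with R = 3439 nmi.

Great circle: σ = 1.7374 rad → d_gc = Rσ = 5974.8 nmi
Rhumb: Δφ = -1.2936, Δλ = -1.7567, Δψ = -1.7478, q = Δφ/Δψ = 0.7401 → d_rh = R√(Δφ²+q²Δλ²) = 6307.3 nmi
Excess = (6307.3 − 5974.8) / 5974.8 = 332.5 / 5974.8 = 5.57% ≈ 5.6%

5.6%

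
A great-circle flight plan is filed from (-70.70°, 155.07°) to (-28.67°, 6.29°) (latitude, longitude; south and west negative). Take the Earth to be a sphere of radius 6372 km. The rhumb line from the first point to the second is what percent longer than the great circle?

Great circle: σ = 1.3645 rad → d_gc = Rσ = 8694.8 km
Rhumb: Δφ = +0.7336, Δλ = -2.5967, Δψ = +1.2491, q = Δφ/Δψ = 0.5873 → d_rh = R√(Δφ²+q²Δλ²) = 10783.1 km
Excess = (10783.1 − 8694.8) / 8694.8 = 2088.3 / 8694.8 = 24.02% ≈ 24.0%

24.0%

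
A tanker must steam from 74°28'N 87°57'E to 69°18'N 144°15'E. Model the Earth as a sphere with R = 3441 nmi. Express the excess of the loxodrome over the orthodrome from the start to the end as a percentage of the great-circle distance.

3.8%

Great circle: σ = 0.3052 rad → d_gc = Rσ = 1050.1 nmi
Rhumb: Δφ = -0.0902, Δλ = +0.9826, Δψ = -0.2920, q = Δφ/Δψ = 0.3089 → d_rh = R√(Δφ²+q²Δλ²) = 1089.5 nmi
Excess = (1089.5 − 1050.1) / 1050.1 = 39.4 / 1050.1 = 3.752% ≈ 3.8%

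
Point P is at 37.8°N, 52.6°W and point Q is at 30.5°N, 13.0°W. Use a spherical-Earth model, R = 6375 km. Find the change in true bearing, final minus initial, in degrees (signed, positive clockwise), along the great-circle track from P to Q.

+22.9°

Initial bearing θ₁ = atan2(sin Δλ cos φ₂, cos φ₁ sin φ₂ − sin φ₁ cos φ₂ cos Δλ) = 90.61°
Final bearing θ₂ = (initial bearing from the destination back to the start) + 180° = 113.51°
Δθ = θ₂ − θ₁ = +22.9°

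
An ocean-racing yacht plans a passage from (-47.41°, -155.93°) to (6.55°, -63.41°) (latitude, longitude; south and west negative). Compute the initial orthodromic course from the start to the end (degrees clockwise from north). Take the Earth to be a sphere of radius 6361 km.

θ = atan2( sin Δλ·cos φ₂ ,  cos φ₁ sin φ₂ − sin φ₁ cos φ₂ cos Δλ )
  = atan2(+0.9925, +0.0450) = 87.40°

87.4°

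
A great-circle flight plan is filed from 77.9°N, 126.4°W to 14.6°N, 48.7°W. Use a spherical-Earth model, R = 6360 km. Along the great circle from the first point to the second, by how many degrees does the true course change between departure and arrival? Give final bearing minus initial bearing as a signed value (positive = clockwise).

+68.7°

Initial bearing θ₁ = atan2(sin Δλ cos φ₂, cos φ₁ sin φ₂ − sin φ₁ cos φ₂ cos Δλ) = 98.94°
Final bearing θ₂ = (initial bearing from the destination back to the start) + 180° = 167.64°
Δθ = θ₂ − θ₁ = +68.7°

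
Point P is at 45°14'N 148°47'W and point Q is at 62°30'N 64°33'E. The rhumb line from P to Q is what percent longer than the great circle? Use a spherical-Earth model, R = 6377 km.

Great circle: σ = 1.2046 rad → d_gc = Rσ = 7681.6 km
Rhumb: Δφ = +0.3014, Δλ = -2.5598, Δψ = +0.5206, q = Δφ/Δψ = 0.5789 → d_rh = R√(Δφ²+q²Δλ²) = 9643.2 km
Excess = (9643.2 − 7681.6) / 7681.6 = 1961.6 / 7681.6 = 25.54% ≈ 25.5%

25.5%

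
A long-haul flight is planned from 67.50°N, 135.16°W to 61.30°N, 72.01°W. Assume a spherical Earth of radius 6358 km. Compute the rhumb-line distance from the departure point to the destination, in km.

3091 km

Δψ = ln[tan(π/4+φ₂/2)/tan(π/4+φ₁/2)] = -0.2516;  Δφ = -0.1082 rad,  Δλ = +1.1022 rad
q = Δφ/Δψ = 0.4300
d = R·√(Δφ² + q²Δλ²) = 6358·0.48616 = 3091 km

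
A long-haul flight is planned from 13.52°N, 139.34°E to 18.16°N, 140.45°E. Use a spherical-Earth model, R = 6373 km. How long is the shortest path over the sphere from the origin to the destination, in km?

cos σ = sin φ₁ sin φ₂ + cos φ₁ cos φ₂ cos Δλ
      = sin(13.52°)sin(18.16°) + cos(13.52°)cos(18.16°)cos(1.11°) = 0.9965
σ = 4.761° → d = Rσ = 6373·0.08310 = 530 km

530 km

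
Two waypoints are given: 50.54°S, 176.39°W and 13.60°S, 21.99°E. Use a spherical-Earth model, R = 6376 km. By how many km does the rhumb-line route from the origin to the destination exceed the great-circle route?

Great circle: cos σ = sin φ₁ sin φ₂ + cos φ₁ cos φ₂ cos Δλ,  σ = 1.9874 rad → d_gc = 12671.7 km
Rhumb line: Δψ = +0.7858, q = Δφ/Δψ = 0.8205, d_rh = R√(Δφ²+q²Δλ²) = 15318.3 km
Excess = 15318.3 − 12671.7 = 2646.6 ≈ 2647 km

2647 km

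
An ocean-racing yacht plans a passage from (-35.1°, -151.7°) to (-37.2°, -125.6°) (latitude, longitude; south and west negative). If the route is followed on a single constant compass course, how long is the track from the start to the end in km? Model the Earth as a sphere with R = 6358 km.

Rhumb course C = atan2(Δλ, Δψ) with Δψ = ln[tan(π/4+φ₂/2)/tan(π/4+φ₁/2)] = -0.0454, Δλ = +0.4555 → C = 95.69°
d = R·|Δφ| / |cos C| = 6358·0.03665 / 0.09916 = 2350 km

2350 km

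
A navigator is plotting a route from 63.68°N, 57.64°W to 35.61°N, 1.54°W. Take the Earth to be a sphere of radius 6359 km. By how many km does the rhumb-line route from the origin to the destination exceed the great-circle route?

121 km

Great circle: cos σ = sin φ₁ sin φ₂ + cos φ₁ cos φ₂ cos Δλ,  σ = 0.7627 rad → d_gc = 4850.2 km
Rhumb line: Δψ = -0.7874, q = Δφ/Δψ = 0.6222, d_rh = R√(Δφ²+q²Δλ²) = 4971.4 km
Excess = 4971.4 − 4850.2 = 121.2 ≈ 121 km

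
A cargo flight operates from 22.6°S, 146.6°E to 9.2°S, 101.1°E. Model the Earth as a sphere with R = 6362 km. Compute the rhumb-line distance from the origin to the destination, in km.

5069 km

Rhumb course C = atan2(Δλ, Δψ) with Δψ = ln[tan(π/4+φ₂/2)/tan(π/4+φ₁/2)] = +0.2438, Δλ = -0.7941 → C = 287.07°
d = R·|Δφ| / |cos C| = 6362·0.23387 / 0.29351 = 5069 km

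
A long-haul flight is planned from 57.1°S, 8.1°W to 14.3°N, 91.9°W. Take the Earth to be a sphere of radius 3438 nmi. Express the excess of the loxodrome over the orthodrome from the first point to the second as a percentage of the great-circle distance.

2.0%

Great circle: σ = 1.7219 rad → d_gc = Rσ = 5919.9 nmi
Rhumb: Δφ = +1.2462, Δλ = -1.4626, Δψ = +1.4721, q = Δφ/Δψ = 0.8465 → d_rh = R√(Δφ²+q²Δλ²) = 6039.4 nmi
Excess = (6039.4 − 5919.9) / 5919.9 = 119.5 / 5919.9 = 2.02% ≈ 2.0%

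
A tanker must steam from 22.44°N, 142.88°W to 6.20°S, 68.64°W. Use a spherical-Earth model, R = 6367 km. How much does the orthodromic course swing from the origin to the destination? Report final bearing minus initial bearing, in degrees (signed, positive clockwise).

Initial bearing θ₁ = atan2(sin Δλ cos φ₂, cos φ₁ sin φ₂ − sin φ₁ cos φ₂ cos Δλ) = 101.97°
Final bearing θ₂ = (initial bearing from the destination back to the start) + 180° = 114.56°
Δθ = θ₂ − θ₁ = +12.6°

+12.6°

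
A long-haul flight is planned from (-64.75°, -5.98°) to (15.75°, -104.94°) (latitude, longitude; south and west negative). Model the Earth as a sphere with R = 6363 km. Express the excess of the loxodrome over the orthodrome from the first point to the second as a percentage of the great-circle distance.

Great circle: σ = 1.8854 rad → d_gc = Rσ = 11996.9 km
Rhumb: Δφ = +1.4050, Δλ = -1.7272, Δψ = +1.7746, q = Δφ/Δψ = 0.7917 → d_rh = R√(Δφ²+q²Δλ²) = 12475.2 km
Excess = (12475.2 − 11996.9) / 11996.9 = 478.3 / 11996.9 = 3.99% ≈ 4.0%

4.0%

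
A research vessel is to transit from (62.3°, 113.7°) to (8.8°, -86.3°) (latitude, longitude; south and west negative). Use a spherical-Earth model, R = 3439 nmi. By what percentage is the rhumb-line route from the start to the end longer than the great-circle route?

22.4%

Great circle: σ = 1.8715 rad → d_gc = Rσ = 6436.2 nmi
Rhumb: Δφ = -0.9338, Δλ = +2.7925, Δψ = -1.2460, q = Δφ/Δψ = 0.7494 → d_rh = R√(Δφ²+q²Δλ²) = 7880.8 nmi
Excess = (7880.8 − 6436.2) / 6436.2 = 1444.6 / 6436.2 = 22.44% ≈ 22.4%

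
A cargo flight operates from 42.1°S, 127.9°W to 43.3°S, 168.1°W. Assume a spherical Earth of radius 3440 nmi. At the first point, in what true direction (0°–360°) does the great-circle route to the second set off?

253.8°

θ = atan2( sin Δλ·cos φ₂ ,  cos φ₁ sin φ₂ − sin φ₁ cos φ₂ cos Δλ )
  = atan2(-0.4697, -0.1362) = 253.83°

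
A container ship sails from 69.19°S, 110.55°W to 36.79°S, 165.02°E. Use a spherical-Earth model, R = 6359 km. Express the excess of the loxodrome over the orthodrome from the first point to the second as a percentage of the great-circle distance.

6.5%

Great circle: σ = 0.9429 rad → d_gc = Rσ = 5996.0 km
Rhumb: Δφ = +0.5655, Δλ = -1.4736, Δψ = +1.0035, q = Δφ/Δψ = 0.5635 → d_rh = R√(Δφ²+q²Δλ²) = 6388.7 km
Excess = (6388.7 − 5996.0) / 5996.0 = 392.7 / 5996.0 = 6.549% ≈ 6.5%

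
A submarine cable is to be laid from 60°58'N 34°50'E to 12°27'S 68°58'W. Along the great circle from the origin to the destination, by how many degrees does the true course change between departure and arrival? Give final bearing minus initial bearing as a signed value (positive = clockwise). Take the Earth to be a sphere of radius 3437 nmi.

Initial bearing θ₁ = atan2(sin Δλ cos φ₂, cos φ₁ sin φ₂ − sin φ₁ cos φ₂ cos Δλ) = 275.96°
Final bearing θ₂ = (initial bearing from the destination back to the start) + 180° = 209.62°
Δθ = θ₂ − θ₁ = -66.3°

-66.3°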